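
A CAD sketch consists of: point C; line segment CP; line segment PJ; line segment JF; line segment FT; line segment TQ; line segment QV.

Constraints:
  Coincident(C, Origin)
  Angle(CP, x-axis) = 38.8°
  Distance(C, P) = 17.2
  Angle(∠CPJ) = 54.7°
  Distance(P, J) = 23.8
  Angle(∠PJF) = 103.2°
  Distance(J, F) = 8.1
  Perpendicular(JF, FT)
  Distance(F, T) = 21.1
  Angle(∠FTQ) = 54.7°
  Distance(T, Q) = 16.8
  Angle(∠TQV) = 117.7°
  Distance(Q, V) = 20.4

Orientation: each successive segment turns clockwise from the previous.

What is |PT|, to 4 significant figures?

13.69

C is at the origin; CP runs at 38.8° with length 17.2, so P = (13.40, 10.78). ∠CPJ = 54.7° gives PJ at -86.50° from the x-axis; with |PJ| = 23.8, J = (14.86, -12.98). ∠PJF = 103.2° gives JF at -163.3° from the x-axis; with |JF| = 8.1, F = (7.099, -15.31). JF ⟂ FT, so FT runs at 106.7°; with |FT| = 21.1, T = (1.036, 4.904). Then |PT| = |T − P| = 13.69.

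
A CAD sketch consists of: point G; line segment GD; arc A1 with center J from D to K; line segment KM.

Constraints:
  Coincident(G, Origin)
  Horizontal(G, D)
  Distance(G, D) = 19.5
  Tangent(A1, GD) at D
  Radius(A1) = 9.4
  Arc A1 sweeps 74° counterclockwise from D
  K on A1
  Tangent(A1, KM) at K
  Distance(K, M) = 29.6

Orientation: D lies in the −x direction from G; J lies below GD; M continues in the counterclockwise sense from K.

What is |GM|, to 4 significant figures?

50.89

G is at the origin; G and D share the same y with |GD| = 19.5 and D on the −x side, so D = (-19.50, 0.000). Tangency of A1 to GD means the radius JD is perpendicular to GD, so J = D + (0, -9.4) = (-19.50, -9.400). On A1, D sits at bearing 90° from J; a 74° counterclockwise sweep puts K at bearing 164°, so K = J + 9.4·(cos 164°, sin 164°) = (-28.54, -6.809). A1 meets KM tangentially, so JK is at right angles to KM, so KM runs along (−sin 164°, cos 164°); with |KM| = 29.6, M = (-36.69, -35.26). Then |GM| = |M − G| = 50.89.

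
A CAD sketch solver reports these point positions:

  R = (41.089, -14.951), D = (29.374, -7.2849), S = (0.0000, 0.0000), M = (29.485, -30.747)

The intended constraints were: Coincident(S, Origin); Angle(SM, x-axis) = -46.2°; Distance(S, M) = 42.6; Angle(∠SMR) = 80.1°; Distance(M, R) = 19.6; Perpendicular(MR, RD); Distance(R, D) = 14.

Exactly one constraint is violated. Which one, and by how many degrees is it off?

Perpendicular(MR, RD) — off by 3.10°.

S = (0.00, 0.00) ✓; SM at -46.20° ✓; |SM| = 42.60 ✓; ∠SMR = 80.10° ✓; |MR| = 19.60 ✓; ∠(MR, RD) = 93.10° ✗; |RD| = 14.00 ✓.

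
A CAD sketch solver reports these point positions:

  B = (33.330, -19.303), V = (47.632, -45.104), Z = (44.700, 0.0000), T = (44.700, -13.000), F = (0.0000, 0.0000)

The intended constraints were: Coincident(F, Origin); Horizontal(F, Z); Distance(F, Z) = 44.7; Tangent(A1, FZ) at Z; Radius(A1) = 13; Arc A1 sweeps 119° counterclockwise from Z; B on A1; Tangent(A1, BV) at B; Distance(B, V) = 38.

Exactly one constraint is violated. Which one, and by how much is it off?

Distance(B, V) = 38 — off by 8.50.

F = (0.00, 0.00) ✓; F.y = 0.00, Z.y = 0.00 ✓; |FZ| = 44.70 ✓; ∠(TZ, ZF) = 90.00° ✓; |TZ| = 13.00 ✓; bearing(T→B) − bearing(T→Z) = 119.0° ✓; |TB| = 13.00 ✓; ∠(TB, BV) = 90.00° ✓; |BV| = 29.50 ✗.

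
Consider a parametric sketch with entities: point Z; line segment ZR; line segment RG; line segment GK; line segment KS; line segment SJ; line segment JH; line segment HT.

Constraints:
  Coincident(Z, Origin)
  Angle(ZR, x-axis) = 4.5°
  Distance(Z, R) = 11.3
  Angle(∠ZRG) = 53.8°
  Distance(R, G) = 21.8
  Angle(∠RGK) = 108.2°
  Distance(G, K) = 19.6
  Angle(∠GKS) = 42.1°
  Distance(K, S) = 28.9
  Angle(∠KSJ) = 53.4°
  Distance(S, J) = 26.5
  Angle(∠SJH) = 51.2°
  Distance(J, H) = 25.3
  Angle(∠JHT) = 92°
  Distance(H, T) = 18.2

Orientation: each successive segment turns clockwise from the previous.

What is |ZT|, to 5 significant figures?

6.2142

Z is at the origin; ZR runs at 4.5° with length 11.3, so R = (11.265, 0.88659). ∠ZRG = 53.8° gives RG at -121.70° from the x-axis; with |RG| = 21.8, G = (-0.19012, -17.661). ∠RGK = 108.2° gives GK at 166.50° from the x-axis; with |GK| = 19.6, K = (-19.249, -13.086). ∠GKS = 42.1° gives KS at 28.600° from the x-axis; with |KS| = 28.9, S = (6.1251, 0.74863). ∠KSJ = 53.4° gives SJ at -98.000° from the x-axis; with |SJ| = 26.5, J = (2.4371, -25.493). ∠SJH = 51.2° gives JH at 133.20° from the x-axis; with |JH| = 25.3, H = (-14.882, -7.0506). ∠JHT = 92.0° gives HT at 45.200° from the x-axis; with |HT| = 18.2, T = (-2.0576, 5.8636). Then |ZT| = |T − Z| = 6.2142.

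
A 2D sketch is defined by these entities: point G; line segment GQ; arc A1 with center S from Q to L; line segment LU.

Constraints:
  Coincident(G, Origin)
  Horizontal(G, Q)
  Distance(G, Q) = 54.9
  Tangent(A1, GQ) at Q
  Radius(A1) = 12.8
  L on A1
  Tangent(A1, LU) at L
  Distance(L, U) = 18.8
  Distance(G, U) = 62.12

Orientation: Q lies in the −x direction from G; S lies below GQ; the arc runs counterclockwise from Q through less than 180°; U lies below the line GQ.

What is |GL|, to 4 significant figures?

67.71

Checks: |SL| = 12.80 ✓; ∠(SL, LU) = 90.00° ✓; |LU| = 18.80 ✓; |GU| = 62.12 ✓.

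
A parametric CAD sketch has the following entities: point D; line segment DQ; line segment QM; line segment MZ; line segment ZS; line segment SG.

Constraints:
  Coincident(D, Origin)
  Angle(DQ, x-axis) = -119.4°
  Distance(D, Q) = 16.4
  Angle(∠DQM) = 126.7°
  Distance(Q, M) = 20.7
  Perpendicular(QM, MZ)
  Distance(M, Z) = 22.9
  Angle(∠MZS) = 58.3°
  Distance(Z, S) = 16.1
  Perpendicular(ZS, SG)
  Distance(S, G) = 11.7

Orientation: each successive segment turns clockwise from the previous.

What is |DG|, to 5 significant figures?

24.532

D is at the origin; DQ runs at -119.4° with length 16.4, so Q = (-8.0508, -14.288). ∠DQM = 126.7° gives QM at -172.70° from the x-axis; with |QM| = 20.7, M = (-28.583, -16.918). The perpendicularity gives MZ at right angles to QM, so MZ runs at 97.300°; with |MZ| = 22.9, Z = (-31.493, 5.7962). ∠MZS = 58.3° gives ZS at -24.400° from the x-axis; with |ZS| = 16.1, S = (-16.831, -0.85474). ZS is perpendicular to SG, so SG runs at -114.40°; with |SG| = 11.7, G = (-21.664, -11.510). Then |DG| = |G − D| = 24.532.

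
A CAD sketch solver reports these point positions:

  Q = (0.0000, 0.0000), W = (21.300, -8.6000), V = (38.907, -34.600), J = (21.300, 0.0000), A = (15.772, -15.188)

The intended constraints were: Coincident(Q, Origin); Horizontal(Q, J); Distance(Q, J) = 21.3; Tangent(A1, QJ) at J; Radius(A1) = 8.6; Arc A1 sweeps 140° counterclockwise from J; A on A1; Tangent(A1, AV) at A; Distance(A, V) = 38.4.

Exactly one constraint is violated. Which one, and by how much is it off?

Distance(A, V) = 38.4 — off by 8.20.

Q = (0.00, 0.00) ✓; Q.y = 0.00, J.y = 0.00 ✓; |QJ| = 21.30 ✓; ∠(WJ, JQ) = 90.00° ✓; |WJ| = 8.600 ✓; bearing(W→A) − bearing(W→J) = 140.0° ✓; |WA| = 8.600 ✓; ∠(WA, AV) = 90.00° ✓; |AV| = 30.20 ✗.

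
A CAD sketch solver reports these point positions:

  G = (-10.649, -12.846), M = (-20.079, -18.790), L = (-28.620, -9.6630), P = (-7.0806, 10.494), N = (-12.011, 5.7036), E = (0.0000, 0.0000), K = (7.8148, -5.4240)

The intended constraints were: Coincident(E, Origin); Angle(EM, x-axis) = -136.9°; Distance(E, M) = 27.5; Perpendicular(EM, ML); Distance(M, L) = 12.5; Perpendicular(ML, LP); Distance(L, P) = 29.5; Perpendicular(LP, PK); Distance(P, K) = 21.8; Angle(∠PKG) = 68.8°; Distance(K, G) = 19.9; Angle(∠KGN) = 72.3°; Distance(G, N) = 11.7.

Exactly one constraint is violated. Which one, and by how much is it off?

Distance(G, N) = 11.7 — off by 6.90.

E = (0.00, 0.00) ✓; EM at -136.9° ✓; |EM| = 27.50 ✓; ∠(EM, ML) = 90.00° ✓; |ML| = 12.50 ✓; ∠(ML, LP) = 90.00° ✓; |LP| = 29.50 ✓; ∠(LP, PK) = 90.00° ✓; |PK| = 21.80 ✓; ∠PKG = 68.80° ✓; |KG| = 19.90 ✓; ∠KGN = 72.30° ✓; |GN| = 18.60 ✗.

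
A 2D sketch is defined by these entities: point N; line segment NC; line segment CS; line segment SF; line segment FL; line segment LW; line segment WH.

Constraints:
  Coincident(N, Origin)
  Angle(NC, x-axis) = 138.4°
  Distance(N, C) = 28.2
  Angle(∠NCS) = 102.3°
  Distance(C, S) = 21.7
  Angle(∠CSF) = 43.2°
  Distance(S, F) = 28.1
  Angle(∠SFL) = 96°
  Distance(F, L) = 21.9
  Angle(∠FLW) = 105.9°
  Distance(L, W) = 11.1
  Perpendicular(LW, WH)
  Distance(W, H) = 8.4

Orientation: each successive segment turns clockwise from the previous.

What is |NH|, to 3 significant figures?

29.3

N is at the origin; NC runs at 138.4° with length 28.2, so C = (-21.1, 18.7). ∠NCS = 102.3° gives CS at 60.7° from the x-axis; with |CS| = 21.7, S = (-10.5, 37.6). ∠CSF = 43.2° gives SF at -76.1° from the x-axis; with |SF| = 28.1, F = (-3.72, 10.4). ∠SFL = 96.0° gives FL at -160° from the x-axis; with |FL| = 21.9, L = (-24.3, 2.92). ∠FLW = 105.9° gives LW at 126° from the x-axis; with |LW| = 11.1, W = (-30.8, 11.9). LW ⟂ WH, so WH runs at 35.8°; with |WH| = 8.4, H = (-24.0, 16.8). Then |NH| = |H − N| = 29.3.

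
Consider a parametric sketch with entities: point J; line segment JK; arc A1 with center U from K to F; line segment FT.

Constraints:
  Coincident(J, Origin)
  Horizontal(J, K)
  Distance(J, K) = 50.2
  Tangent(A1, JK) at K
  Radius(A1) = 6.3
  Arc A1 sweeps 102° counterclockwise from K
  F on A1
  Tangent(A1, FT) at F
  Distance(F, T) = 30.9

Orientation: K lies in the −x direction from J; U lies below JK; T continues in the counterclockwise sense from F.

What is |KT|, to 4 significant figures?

37.84

J is at the origin; J and K share the same y with |JK| = 50.2 and K on the −x side, so K = (-50.20, 0.000). Tangency of A1 to JK means the radius UK is perpendicular to JK, so U = K + (0, -6.3) = (-50.20, -6.300). On A1, K sits at bearing 90° from U; a 102° counterclockwise sweep puts F at bearing 192°, so F = U + 6.3·(cos 192°, sin 192°) = (-56.36, -7.610). Tangency of A1 to FT means the radius UF is perpendicular to FT, so FT runs along (−sin 192°, cos 192°); with |FT| = 30.9, T = (-49.94, -37.83). Then |KT| = |T − K| = 37.84.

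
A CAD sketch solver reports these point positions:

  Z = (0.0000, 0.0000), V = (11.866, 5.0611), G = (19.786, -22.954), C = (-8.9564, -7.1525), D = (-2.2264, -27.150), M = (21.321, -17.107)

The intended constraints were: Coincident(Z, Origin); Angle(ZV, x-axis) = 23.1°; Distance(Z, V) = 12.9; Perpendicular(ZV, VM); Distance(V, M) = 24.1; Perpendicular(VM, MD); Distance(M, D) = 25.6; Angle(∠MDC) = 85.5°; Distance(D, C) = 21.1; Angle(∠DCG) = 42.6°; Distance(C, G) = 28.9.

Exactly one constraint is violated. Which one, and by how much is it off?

Distance(C, G) = 28.9 — off by 3.90.

Z = (0.00, 0.00) ✓; ZV at 23.10° ✓; |ZV| = 12.90 ✓; ∠(ZV, VM) = 90.00° ✓; |VM| = 24.10 ✓; ∠(VM, MD) = 90.00° ✓; |MD| = 25.60 ✓; ∠MDC = 85.50° ✓; |DC| = 21.10 ✓; ∠DCG = 42.60° ✓; |CG| = 32.80 ✗.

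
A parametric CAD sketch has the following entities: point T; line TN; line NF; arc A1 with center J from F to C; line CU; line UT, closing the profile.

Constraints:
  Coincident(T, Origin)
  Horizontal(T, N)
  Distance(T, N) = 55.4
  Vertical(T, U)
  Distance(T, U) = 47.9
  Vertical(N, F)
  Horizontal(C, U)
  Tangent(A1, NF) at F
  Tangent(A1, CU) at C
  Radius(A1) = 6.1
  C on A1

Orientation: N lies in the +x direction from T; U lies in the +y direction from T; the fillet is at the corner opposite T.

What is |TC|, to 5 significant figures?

68.738

The virtual corner opposite T is at (55.400, 47.900). The tangent condition forces JF to be normal to NF and tangency of A1 to CU means the radius JC is perpendicular to CU, with radius 6.1, so the center J sits 6.1 in from both sides at J = (49.300, 41.800). That places the tangent points at F = (55.400, 41.800) on NF and C = (49.300, 47.900) on CU. Then |TC| = |C − T| = 68.738.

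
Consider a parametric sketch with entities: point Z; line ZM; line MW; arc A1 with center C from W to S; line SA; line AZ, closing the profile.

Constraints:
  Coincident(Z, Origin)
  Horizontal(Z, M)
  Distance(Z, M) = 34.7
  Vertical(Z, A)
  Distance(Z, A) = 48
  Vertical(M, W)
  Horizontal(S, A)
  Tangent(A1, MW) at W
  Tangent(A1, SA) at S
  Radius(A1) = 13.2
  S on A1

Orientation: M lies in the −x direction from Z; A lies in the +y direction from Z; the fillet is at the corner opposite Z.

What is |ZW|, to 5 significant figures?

49.144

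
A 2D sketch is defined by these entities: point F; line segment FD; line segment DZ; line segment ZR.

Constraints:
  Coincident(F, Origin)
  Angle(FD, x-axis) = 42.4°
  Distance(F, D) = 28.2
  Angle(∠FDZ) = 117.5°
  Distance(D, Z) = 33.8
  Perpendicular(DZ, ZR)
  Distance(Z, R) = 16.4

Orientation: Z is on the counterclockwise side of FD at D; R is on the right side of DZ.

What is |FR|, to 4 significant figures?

62.51

F is at the origin; FD runs at 42.4° with length 28.2, so D = 28.2·(cos 42.4°, sin 42.4°) = (20.82, 19.02). ∠FDZ = 117.5°, so DZ runs at 42.4° + (180° − 117.5°) = 104.9° from the x-axis; with |DZ| = 33.8, Z = D + 33.8·(cos 104.9°, sin 104.9°) = (12.13, 51.68). DZ is perpendicular to ZR; with |ZR| = 16.4 on the right of DZ, R = Z + 16.4·(0.9664, 0.2571) = (27.98, 55.90). Then |FR| = |R − F| = 62.51.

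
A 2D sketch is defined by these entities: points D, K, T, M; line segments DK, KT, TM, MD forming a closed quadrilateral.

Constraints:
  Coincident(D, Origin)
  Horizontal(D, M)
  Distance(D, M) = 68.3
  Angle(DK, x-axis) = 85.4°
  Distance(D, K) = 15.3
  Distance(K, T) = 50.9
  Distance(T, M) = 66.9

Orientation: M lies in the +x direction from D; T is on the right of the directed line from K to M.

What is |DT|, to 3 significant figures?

36.4

Checks: |KT| = 50.90 ✓; |TM| = 66.90 ✓.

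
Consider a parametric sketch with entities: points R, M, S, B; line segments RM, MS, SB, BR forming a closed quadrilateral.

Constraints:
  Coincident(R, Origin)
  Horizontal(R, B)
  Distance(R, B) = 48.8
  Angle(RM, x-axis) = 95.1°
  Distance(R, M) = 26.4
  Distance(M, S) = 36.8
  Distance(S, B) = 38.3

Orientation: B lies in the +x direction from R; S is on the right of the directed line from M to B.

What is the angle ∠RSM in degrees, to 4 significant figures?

33.38°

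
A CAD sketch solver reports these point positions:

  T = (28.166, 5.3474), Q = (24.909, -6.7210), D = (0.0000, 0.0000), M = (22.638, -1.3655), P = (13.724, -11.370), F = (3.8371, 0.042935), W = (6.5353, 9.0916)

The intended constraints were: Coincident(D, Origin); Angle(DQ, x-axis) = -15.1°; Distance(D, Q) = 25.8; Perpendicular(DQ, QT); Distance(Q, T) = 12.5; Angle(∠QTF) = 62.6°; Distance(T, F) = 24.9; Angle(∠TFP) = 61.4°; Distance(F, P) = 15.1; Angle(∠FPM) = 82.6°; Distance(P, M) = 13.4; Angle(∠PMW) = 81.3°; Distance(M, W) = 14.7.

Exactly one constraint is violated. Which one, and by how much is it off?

Distance(M, W) = 14.7 — off by 4.50.

D = (0.00, 0.00) ✓; DQ at -15.10° ✓; |DQ| = 25.80 ✓; ∠(DQ, QT) = 90.00° ✓; |QT| = 12.50 ✓; ∠QTF = 62.60° ✓; |TF| = 24.90 ✓; ∠TFP = 61.40° ✓; |FP| = 15.10 ✓; ∠FPM = 82.60° ✓; |PM| = 13.40 ✓; ∠PMW = 81.30° ✓; |MW| = 19.20 ✗.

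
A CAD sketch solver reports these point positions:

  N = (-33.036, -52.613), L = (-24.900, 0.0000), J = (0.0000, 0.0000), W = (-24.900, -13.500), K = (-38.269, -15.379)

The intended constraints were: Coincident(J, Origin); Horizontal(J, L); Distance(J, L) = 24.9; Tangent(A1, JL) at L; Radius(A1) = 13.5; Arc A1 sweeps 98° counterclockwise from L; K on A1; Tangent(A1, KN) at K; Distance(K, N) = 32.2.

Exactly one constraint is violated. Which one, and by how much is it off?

Distance(K, N) = 32.2 — off by 5.40.

J = (0.00, 0.00) ✓; J.y = 0.00, L.y = 0.00 ✓; |JL| = 24.90 ✓; ∠(WL, LJ) = 90.00° ✓; |WL| = 13.50 ✓; bearing(W→K) − bearing(W→L) = 98.00° ✓; |WK| = 13.50 ✓; ∠(WK, KN) = 90.00° ✓; |KN| = 37.60 ✗.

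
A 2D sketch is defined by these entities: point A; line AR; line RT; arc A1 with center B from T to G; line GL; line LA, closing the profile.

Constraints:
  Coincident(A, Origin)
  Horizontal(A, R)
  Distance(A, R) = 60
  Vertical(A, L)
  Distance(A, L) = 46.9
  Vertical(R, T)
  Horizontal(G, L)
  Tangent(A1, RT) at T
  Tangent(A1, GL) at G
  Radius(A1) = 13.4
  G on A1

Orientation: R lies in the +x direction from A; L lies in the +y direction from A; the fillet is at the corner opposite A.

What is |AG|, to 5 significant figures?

66.115

The virtual corner opposite A is at (60.000, 46.900). Tangency of A1 to RT means the radius BT is perpendicular to RT and A1 meets GL tangentially, so BG is at right angles to GL, with radius 13.4, so the center B sits 13.4 in from both sides at B = (46.600, 33.500). That places the tangent points at T = (60.000, 33.500) on RT and G = (46.600, 46.900) on GL. Then |AG| = |G − A| = 66.115.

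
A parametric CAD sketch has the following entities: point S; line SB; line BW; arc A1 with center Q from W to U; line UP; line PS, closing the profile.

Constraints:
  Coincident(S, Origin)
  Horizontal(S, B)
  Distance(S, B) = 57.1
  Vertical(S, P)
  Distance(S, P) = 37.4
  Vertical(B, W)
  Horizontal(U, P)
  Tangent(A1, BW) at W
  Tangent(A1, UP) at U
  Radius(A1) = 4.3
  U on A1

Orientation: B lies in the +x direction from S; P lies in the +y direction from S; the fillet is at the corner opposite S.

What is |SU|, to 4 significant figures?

64.70

S is at the origin; SB is horizontal with |SB| = 57.1 and B on the +x side, so B = (57.10, 0.000). SP is vertical with |SP| = 37.4 and P on the +y side, so P = (0.000, 37.40). The virtual corner opposite S is at (57.10, 37.40). Since A1 is tangent to BW there, QW ⟂ BW and A1 meets UP tangentially, so QU is at right angles to UP, with radius 4.3, so the center Q sits 4.3 in from both sides at Q = (52.80, 33.10). That places the tangent points at W = (57.10, 33.10) on BW and U = (52.80, 37.40) on UP. Then |SU| = |U − S| = 64.70.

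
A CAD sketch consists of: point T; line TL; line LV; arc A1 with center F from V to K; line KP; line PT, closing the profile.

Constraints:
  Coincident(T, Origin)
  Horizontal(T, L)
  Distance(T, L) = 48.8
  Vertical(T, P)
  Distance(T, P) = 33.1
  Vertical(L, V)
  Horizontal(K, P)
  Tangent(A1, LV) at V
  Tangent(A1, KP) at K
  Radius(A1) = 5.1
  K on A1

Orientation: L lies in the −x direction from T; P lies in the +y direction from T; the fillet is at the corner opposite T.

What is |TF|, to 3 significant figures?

51.9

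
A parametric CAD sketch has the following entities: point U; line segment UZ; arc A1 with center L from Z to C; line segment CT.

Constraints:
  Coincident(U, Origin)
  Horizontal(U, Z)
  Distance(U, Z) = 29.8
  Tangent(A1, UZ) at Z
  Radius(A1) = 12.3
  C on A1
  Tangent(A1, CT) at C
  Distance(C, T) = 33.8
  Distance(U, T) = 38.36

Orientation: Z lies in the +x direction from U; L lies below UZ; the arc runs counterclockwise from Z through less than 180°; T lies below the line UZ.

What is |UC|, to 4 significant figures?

19.95

Checks: U = (0.00, 0.00) ✓; ∠(LZ, ZU) = 90.00° ✓; |LC| = 12.30 ✓; ∠(LC, CT) = 90.00° ✓; |CT| = 33.80 ✓; |UT| = 38.36 ✓.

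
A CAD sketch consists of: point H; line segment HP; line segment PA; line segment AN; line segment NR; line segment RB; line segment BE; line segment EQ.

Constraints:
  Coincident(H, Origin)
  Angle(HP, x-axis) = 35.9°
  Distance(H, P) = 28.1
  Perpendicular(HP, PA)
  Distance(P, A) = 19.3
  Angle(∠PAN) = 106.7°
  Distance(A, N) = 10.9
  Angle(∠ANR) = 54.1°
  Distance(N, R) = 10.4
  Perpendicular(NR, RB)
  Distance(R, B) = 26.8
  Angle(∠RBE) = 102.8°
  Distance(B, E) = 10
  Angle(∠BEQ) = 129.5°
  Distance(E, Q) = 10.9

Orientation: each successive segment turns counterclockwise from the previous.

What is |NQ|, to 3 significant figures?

23.7

H is at the origin; HP runs at 35.9° with length 28.1, so P = (22.8, 16.5). HP is perpendicular to PA, so PA runs at 126°; with |PA| = 19.3, A = (11.4, 32.1). ∠PAN = 106.7° gives AN at -161° from the x-axis; with |AN| = 10.9, N = (1.15, 28.5). ∠ANR = 54.1° gives NR at -34.9° from the x-axis; with |NR| = 10.4, R = (9.68, 22.6). NR ⟂ RB, so RB runs at 55.1°; with |RB| = 26.8, B = (25.0, 44.6). ∠RBE = 102.8° gives BE at 132° from the x-axis; with |BE| = 10.0, E = (18.3, 52.0). ∠BEQ = 129.5° gives EQ at -177° from the x-axis; with |EQ| = 10.9, Q = (7.40, 51.4). Then |NQ| = |Q − N| = 23.7.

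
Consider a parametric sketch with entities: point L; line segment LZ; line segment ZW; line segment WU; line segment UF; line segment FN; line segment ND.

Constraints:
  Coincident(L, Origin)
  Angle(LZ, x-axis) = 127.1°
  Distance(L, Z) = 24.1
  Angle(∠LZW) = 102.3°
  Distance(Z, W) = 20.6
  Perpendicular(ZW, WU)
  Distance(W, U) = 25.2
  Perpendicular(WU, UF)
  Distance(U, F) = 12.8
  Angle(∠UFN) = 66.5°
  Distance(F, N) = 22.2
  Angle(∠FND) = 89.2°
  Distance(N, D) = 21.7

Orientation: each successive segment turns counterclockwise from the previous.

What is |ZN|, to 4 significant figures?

17.34

WU ⟂ UF, so UF runs at 24.80°; with |UF| = 12.8, F = (-11.05, -6.926). ∠UFN = 66.5° gives FN at 138.3° from the x-axis; with |FN| = 22.2, N = (-27.62, 7.842). Then |ZN| = |N − Z| = 17.34.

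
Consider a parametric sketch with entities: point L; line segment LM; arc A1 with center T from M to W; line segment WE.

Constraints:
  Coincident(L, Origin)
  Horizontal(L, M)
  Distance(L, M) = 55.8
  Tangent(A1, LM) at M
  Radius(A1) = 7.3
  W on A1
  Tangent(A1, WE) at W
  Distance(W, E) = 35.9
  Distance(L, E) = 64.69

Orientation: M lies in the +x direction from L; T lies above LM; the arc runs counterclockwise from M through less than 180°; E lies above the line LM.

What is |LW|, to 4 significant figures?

63.32

L is at the origin; LM is horizontal with |LM| = 55.8 and M on the +x side, so M = (55.80, 0.000). Tangency of A1 to LM means the radius TM is perpendicular to LM, so T = M + (0, 7.3) = (55.80, 7.300). Since TW ⟂ WE (tangency), |TE| = √(7.3² + 35.9²) = 36.63 regardless of where W sits on A1. So E lies on both circle(L, 64.69) and circle(T, 36.63); the above-LM intersection is E = (48.21, 43.14). W is the foot of the tangent from E: W = (62.50, 10.21).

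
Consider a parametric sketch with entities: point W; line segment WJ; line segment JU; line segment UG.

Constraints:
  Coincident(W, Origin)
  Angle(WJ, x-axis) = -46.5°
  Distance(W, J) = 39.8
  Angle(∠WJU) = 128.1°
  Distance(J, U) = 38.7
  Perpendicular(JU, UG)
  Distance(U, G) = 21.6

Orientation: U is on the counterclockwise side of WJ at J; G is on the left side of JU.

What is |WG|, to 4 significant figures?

64.00

W is at the origin; WJ runs at -46.5° with length 39.8, so J = 39.8·(cos -46.5°, sin -46.5°) = (27.40, -28.87). ∠WJU = 128.1°, so JU runs at -46.5° + (180° − 128.1°) = 5.400° from the x-axis; with |JU| = 38.7, U = J + 38.7·(cos 5.400°, sin 5.400°) = (65.92, -25.23). JU is perpendicular to UG; with |UG| = 21.6 on the left of JU, G = U + 21.6·(-0.09411, 0.9956) = (63.89, -3.724). Then |WG| = |G − W| = 64.00.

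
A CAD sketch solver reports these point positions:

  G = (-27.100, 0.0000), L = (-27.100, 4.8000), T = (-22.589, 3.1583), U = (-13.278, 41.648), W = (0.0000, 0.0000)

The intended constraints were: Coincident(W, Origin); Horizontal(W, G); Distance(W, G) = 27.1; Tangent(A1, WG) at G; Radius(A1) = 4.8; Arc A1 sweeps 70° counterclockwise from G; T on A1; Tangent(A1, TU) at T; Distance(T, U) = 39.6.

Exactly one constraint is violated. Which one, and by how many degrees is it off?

Tangent(A1, TU) at T — off by 6.40°.

W = (0.00, 0.00) ✓; W.y = 0.00, G.y = 0.00 ✓; |WG| = 27.10 ✓; ∠(LG, GW) = 90.00° ✓; |LG| = 4.800 ✓; bearing(L→T) − bearing(L→G) = 70.00° ✓; |LT| = 4.800 ✓; ∠(LT, TU) = 83.60° ✗; |TU| = 39.60 ✓.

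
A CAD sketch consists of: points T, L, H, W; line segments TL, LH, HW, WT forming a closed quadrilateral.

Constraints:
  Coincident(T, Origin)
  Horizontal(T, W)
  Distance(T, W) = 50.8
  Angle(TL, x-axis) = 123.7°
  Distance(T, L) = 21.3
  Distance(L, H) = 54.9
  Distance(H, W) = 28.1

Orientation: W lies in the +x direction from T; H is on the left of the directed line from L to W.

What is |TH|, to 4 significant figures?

50.09

T is at the origin; T and W share the same y with |TW| = 50.8 and W in +x, so W = (50.8, 0). TL runs at 123.7° with |TL| = 21.3, so L = (-11.82, 17.72). H is determined by |LH| = 54.9 and |HW| = 28.1 together: it lies at the intersection of circle(L, 54.9) and circle(W, 28.1). With |LW| = 65.08, the foot of the radical line on LW is 49.63 from L and the perpendicular offset is √(54.9² − 49.63²) = 23.47. Taking the left-of-LW solution: H = (42.33, 26.79).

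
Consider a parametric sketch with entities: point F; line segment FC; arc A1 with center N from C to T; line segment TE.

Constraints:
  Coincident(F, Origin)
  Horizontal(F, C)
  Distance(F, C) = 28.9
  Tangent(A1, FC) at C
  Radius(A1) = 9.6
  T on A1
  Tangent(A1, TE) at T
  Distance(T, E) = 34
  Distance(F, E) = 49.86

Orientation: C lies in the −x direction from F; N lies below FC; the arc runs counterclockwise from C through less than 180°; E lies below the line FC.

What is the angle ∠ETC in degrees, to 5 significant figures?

122.08°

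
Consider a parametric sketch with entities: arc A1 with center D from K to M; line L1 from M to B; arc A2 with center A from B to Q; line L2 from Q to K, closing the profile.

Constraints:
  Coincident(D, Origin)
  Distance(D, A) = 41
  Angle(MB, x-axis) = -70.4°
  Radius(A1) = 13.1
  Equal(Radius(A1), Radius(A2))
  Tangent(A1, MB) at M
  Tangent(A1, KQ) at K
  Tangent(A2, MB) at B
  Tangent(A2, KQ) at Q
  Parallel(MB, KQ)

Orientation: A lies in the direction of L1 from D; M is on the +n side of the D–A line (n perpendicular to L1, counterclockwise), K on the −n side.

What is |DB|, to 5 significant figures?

43.042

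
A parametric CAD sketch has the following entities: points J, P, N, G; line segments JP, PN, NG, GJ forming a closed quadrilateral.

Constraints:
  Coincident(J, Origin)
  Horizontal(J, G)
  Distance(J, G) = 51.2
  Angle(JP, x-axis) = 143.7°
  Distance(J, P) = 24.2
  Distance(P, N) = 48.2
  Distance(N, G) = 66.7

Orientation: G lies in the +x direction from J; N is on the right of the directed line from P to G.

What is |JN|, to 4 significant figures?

33.06

J is at the origin; J and G share the same y with |JG| = 51.2 and G in +x, so G = (51.2, 0). JP runs at 143.7° with |JP| = 24.2, so P = (-19.50, 14.33). N is determined by |PN| = 48.2 and |NG| = 66.7 together: it lies at the intersection of circle(P, 48.2) and circle(G, 66.7). With |PG| = 72.14, the foot of the radical line on PG is 21.34 from P and the perpendicular offset is √(48.2² − 21.34²) = 43.22. Taking the right-of-PG solution: N = (-7.174, -32.27).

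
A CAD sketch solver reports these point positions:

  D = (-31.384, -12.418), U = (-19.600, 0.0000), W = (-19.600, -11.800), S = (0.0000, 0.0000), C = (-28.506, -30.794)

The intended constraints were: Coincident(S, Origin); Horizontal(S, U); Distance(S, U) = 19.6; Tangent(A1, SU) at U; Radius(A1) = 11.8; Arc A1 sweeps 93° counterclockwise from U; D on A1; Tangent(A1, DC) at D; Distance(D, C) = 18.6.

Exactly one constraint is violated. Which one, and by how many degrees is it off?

Tangent(A1, DC) at D — off by 5.90°.

S = (0.00, 0.00) ✓; S.y = 0.00, U.y = 0.00 ✓; |SU| = 19.60 ✓; ∠(WU, US) = 90.00° ✓; |WU| = 11.80 ✓; bearing(W→D) − bearing(W→U) = 93.00° ✓; |WD| = 11.80 ✓; ∠(WD, DC) = 84.10° ✗; |DC| = 18.60 ✓.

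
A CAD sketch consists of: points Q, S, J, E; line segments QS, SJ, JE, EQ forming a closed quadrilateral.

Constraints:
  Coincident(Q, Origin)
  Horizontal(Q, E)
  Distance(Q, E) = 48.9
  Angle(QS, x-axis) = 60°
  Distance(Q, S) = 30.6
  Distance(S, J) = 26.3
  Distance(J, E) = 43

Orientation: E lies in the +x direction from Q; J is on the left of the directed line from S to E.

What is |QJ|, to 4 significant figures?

55.48

Q is at the origin; QE is horizontal with |QE| = 48.9 and E in +x, so E = (48.9, 0). QS runs at 60.0° with |QS| = 30.6, so S = (15.30, 26.50). J is determined by |SJ| = 26.3 and |JE| = 43.0 together: it lies at the intersection of circle(S, 26.3) and circle(E, 43.0). With |SE| = 42.79, the foot of the radical line on SE is 7.874 from S and the perpendicular offset is √(26.3² − 7.874²) = 25.09. Taking the left-of-SE solution: J = (37.02, 41.33).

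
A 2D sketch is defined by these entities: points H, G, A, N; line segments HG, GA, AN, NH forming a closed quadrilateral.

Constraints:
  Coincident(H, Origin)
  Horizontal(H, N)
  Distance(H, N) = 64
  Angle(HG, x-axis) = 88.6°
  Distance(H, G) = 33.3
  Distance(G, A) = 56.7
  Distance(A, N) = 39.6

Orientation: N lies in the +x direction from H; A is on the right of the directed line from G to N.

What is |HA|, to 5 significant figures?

32.477

Checks: HG at 88.60° ✓; |GA| = 56.70 ✓; |AN| = 39.60 ✓.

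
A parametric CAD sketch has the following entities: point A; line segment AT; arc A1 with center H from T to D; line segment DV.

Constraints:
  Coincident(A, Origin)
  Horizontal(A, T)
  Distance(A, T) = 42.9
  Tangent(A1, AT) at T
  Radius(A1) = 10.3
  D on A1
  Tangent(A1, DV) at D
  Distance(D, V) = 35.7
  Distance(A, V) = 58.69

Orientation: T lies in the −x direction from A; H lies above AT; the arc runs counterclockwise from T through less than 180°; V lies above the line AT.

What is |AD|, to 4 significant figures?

34.48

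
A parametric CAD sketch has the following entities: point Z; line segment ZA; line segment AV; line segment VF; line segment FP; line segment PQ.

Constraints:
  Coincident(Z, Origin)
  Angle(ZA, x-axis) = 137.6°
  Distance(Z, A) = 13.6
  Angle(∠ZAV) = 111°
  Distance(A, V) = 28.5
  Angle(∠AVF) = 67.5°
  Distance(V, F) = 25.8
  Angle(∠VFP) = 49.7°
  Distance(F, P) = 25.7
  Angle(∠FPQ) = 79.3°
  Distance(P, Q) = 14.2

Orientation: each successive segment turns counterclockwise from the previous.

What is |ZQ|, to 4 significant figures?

29.86

Z is at the origin; ZA runs at 137.6° with length 13.6, so A = (-10.04, 9.171). ∠ZAV = 111.0° gives AV at -153.4° from the x-axis; with |AV| = 28.5, V = (-35.53, -3.591). ∠AVF = 67.5° gives VF at -40.90° from the x-axis; with |VF| = 25.8, F = (-16.03, -20.48). ∠VFP = 49.7° gives FP at 89.40° from the x-axis; with |FP| = 25.7, P = (-15.76, 5.216). ∠FPQ = 79.3° gives PQ at -169.9° from the x-axis; with |PQ| = 14.2, Q = (-29.74, 2.725). Then |ZQ| = |Q − Z| = 29.86.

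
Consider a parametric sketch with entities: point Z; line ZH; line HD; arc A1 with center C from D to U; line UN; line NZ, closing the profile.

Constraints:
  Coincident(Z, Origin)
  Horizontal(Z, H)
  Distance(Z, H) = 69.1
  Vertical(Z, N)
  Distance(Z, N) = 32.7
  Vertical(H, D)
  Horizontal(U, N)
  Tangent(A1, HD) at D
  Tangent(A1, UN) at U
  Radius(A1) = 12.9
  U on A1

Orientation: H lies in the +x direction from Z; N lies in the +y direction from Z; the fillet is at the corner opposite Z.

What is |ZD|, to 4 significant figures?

71.88

Z is at the origin; Z and H share the same y with |ZH| = 69.1 and H on the +x side, so H = (69.10, 0.000). Z and N share the same x with |ZN| = 32.7 and N on the +y side, so N = (0.000, 32.70). The virtual corner opposite Z is at (69.10, 32.70). Since A1 is tangent to HD there, CD ⟂ HD and A1 meets UN tangentially, so CU is at right angles to UN, with radius 12.9, so the center C sits 12.9 in from both sides at C = (56.20, 19.80). That places the tangent points at D = (69.10, 19.80) on HD and U = (56.20, 32.70) on UN. Then |ZD| = |D − Z| = 71.88.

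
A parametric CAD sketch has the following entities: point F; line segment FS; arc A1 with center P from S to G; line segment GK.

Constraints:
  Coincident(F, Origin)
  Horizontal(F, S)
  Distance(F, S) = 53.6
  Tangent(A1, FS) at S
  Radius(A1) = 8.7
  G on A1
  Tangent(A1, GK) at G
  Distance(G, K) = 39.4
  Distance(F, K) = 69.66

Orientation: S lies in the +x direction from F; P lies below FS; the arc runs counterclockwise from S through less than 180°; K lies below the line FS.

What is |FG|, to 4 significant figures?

46.00

F is at the origin; F and S share the same y with |FS| = 53.6 and S on the +x side, so S = (53.60, 0.000). Tangency of A1 to FS means the radius PS is perpendicular to FS, so P = S + (0, -8.7) = (53.60, -8.700). Since PG ⟂ GK (tangency), |PK| = √(8.7² + 39.4²) = 40.35 regardless of where G sits on A1. So K lies on both circle(F, 69.66) and circle(P, 40.35); the below-FS intersection is K = (49.66, -48.86). G is the foot of the tangent from K: G = (44.96, -9.736).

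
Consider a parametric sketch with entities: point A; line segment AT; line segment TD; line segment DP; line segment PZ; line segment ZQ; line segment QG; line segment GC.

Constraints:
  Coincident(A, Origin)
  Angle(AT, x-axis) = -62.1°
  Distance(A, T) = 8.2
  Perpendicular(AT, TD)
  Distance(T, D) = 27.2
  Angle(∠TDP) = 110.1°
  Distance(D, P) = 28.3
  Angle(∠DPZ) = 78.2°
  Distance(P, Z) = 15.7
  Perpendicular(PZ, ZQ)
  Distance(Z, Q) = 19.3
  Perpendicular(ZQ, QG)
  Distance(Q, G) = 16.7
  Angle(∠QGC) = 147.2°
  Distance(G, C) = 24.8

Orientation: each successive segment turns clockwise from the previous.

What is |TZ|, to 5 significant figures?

35.909

A is at the origin; AT runs at -62.1° with length 8.2, so T = (3.8370, -7.2469). AT ⟂ TD, so TD runs at -152.10°; with |TD| = 27.2, D = (-20.201, -19.975). ∠TDP = 110.1° gives DP at 138.00° from the x-axis; with |DP| = 28.3, P = (-41.232, -1.0382). ∠DPZ = 78.2° gives PZ at 36.200° from the x-axis; with |PZ| = 15.7, Z = (-28.563, 8.2343). Then |TZ| = |Z − T| = 35.909.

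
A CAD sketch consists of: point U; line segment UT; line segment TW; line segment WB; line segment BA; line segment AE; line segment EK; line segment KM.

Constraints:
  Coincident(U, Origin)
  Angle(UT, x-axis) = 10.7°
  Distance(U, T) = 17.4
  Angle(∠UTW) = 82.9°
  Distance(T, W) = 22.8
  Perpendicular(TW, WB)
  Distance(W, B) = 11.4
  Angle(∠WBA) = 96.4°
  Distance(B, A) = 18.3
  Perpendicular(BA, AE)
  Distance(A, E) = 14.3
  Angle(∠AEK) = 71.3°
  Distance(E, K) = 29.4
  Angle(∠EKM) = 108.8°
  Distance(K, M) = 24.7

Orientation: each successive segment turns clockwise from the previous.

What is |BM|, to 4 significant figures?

22.02

U is at the origin; UT runs at 10.7° with length 17.4, so T = (17.10, 3.231). ∠UTW = 82.9° gives TW at -86.40° from the x-axis; with |TW| = 22.8, W = (18.53, -19.52). TW ⟂ WB, so WB runs at -176.4°; with |WB| = 11.4, B = (7.152, -20.24). ∠WBA = 96.4° gives BA at 100.0° from the x-axis; with |BA| = 18.3, A = (3.974, -2.218). The perpendicularity gives AE at right angles to BA, so AE runs at 10.00°; with |AE| = 14.3, E = (18.06, 0.2649). ∠AEK = 71.3° gives EK at -98.70° from the x-axis; with |EK| = 29.4, K = (13.61, -28.80). ∠EKM = 108.8° gives KM at -169.9° from the x-axis; with |KM| = 24.7, M = (-10.71, -33.13). Then |BM| = |M − B| = 22.02.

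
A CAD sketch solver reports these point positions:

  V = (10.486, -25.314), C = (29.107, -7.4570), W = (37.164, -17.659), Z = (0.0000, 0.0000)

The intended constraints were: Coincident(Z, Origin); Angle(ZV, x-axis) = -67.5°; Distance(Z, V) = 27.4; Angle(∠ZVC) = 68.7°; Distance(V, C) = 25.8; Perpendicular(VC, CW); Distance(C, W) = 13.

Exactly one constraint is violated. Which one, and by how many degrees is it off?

Perpendicular(VC, CW) — off by 5.50°.

Z = (0.00, 0.00) ✓; ZV at -67.50° ✓; |ZV| = 27.40 ✓; ∠ZVC = 68.70° ✓; |VC| = 25.80 ✓; ∠(VC, CW) = 95.50° ✗; |CW| = 13.00 ✓.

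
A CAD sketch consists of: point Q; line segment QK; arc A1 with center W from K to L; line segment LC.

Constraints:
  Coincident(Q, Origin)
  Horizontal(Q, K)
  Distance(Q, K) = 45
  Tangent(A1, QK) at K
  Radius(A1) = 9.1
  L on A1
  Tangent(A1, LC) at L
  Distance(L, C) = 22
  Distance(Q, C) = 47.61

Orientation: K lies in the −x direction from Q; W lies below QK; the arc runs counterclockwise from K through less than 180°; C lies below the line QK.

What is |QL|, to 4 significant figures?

53.75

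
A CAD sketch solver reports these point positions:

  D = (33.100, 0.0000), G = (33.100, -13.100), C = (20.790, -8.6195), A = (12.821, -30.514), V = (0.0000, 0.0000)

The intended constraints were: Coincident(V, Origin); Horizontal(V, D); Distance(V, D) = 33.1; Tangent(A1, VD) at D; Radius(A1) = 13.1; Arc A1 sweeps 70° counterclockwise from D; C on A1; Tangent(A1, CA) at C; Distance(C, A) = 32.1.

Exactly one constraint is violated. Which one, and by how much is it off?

Distance(C, A) = 32.1 — off by 8.80.

V = (0.00, 0.00) ✓; V.y = 0.00, D.y = 0.00 ✓; |VD| = 33.10 ✓; ∠(GD, DV) = 90.00° ✓; |GD| = 13.10 ✓; bearing(G→C) − bearing(G→D) = 70.00° ✓; |GC| = 13.10 ✓; ∠(GC, CA) = 90.00° ✓; |CA| = 23.30 ✗.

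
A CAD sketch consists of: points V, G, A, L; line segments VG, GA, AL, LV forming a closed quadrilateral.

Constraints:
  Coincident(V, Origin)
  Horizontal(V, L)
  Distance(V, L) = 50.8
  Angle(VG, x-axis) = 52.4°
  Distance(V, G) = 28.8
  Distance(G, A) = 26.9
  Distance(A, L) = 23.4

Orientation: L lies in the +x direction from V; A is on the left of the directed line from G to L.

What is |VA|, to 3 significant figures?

49.9

Checks: VG at 52.40° ✓; |GA| = 26.90 ✓; |AL| = 23.40 ✓.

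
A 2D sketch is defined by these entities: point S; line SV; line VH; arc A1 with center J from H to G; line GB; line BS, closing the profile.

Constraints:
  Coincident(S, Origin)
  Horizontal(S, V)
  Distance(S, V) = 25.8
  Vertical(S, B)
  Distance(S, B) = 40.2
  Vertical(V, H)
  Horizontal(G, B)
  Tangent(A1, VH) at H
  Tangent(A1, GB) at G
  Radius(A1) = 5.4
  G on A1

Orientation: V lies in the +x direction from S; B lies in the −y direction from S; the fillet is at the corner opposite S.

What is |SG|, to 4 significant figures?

45.08

S is at the origin; S and V share the same y with |SV| = 25.8 and V on the +x side, so V = (25.80, 0.000). S and B share the same x with |SB| = 40.2 and B on the −y side, so B = (0.000, -40.20). The virtual corner opposite S is at (25.80, -40.20). Since A1 is tangent to VH there, JH ⟂ VH and tangency of A1 to GB means the radius JG is perpendicular to GB, with radius 5.4, so the center J sits 5.4 in from both sides at J = (20.40, -34.80). That places the tangent points at H = (25.80, -34.80) on VH and G = (20.40, -40.20) on GB. Then |SG| = |G − S| = 45.08.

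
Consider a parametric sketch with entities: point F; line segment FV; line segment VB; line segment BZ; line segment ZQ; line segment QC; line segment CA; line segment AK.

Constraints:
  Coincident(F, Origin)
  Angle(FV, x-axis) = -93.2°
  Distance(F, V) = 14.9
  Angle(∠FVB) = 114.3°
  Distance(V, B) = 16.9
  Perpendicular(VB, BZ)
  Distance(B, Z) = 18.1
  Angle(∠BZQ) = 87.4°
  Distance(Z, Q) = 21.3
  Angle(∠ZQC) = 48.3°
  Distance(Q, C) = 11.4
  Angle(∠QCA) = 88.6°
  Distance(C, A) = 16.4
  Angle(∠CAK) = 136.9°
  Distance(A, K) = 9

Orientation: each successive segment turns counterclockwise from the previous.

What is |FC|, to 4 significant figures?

10.75

∠BZQ = 87.4° gives ZQ at 155.1° from the x-axis; with |ZQ| = 21.3, Q = (3.196, 2.343). ∠ZQC = 48.3° gives QC at -73.20° from the x-axis; with |QC| = 11.4, C = (6.491, -8.571). Then |FC| = |C − F| = 10.75.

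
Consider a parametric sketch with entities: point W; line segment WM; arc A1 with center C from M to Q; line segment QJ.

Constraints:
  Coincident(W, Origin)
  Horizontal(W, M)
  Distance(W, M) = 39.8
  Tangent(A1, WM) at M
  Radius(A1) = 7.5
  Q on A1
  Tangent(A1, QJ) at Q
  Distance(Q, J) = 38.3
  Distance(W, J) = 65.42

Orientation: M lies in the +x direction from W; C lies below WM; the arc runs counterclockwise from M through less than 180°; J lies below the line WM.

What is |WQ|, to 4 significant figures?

34.35

W is at the origin; WM is horizontal with |WM| = 39.8 and M on the +x side, so M = (39.80, 0.000). The tangent condition forces CM to be normal to WM, so C = M + (0, -7.5) = (39.80, -7.500). Since CQ ⟂ QJ (tangency), |CJ| = √(7.5² + 38.3²) = 39.03 regardless of where Q sits on A1. So J lies on both circle(W, 65.42) and circle(C, 39.03); the below-WM intersection is J = (46.58, -45.93). Q is the foot of the tangent from J: Q = (32.80, -10.20).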